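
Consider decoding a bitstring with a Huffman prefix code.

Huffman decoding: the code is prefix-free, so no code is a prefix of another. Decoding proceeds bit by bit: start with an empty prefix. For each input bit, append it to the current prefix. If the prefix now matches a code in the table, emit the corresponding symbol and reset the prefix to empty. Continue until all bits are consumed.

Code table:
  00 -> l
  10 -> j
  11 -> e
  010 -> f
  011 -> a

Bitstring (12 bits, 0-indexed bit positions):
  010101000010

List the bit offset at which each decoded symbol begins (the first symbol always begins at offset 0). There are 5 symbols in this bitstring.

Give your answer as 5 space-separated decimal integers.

Bit 0: prefix='0' (no match yet)
Bit 1: prefix='01' (no match yet)
Bit 2: prefix='010' -> emit 'f', reset
Bit 3: prefix='1' (no match yet)
Bit 4: prefix='10' -> emit 'j', reset
Bit 5: prefix='1' (no match yet)
Bit 6: prefix='10' -> emit 'j', reset
Bit 7: prefix='0' (no match yet)
Bit 8: prefix='00' -> emit 'l', reset
Bit 9: prefix='0' (no match yet)
Bit 10: prefix='01' (no match yet)
Bit 11: prefix='010' -> emit 'f', reset

Answer: 0 3 5 7 9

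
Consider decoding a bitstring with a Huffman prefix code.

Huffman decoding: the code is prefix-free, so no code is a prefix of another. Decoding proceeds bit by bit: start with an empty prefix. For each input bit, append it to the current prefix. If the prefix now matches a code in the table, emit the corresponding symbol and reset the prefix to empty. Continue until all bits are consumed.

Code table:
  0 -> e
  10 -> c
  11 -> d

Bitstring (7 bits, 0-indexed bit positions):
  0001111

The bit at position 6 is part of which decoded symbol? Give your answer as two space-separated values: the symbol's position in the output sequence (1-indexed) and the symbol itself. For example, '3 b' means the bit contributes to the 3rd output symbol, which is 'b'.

Answer: 5 d

Derivation:
Bit 0: prefix='0' -> emit 'e', reset
Bit 1: prefix='0' -> emit 'e', reset
Bit 2: prefix='0' -> emit 'e', reset
Bit 3: prefix='1' (no match yet)
Bit 4: prefix='11' -> emit 'd', reset
Bit 5: prefix='1' (no match yet)
Bit 6: prefix='11' -> emit 'd', reset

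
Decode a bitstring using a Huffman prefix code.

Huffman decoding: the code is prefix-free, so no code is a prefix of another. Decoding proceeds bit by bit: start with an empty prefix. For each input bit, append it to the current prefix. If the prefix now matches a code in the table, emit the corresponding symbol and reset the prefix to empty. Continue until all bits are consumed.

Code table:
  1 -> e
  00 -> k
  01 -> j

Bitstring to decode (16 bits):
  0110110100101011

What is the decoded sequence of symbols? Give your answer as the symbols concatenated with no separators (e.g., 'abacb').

Bit 0: prefix='0' (no match yet)
Bit 1: prefix='01' -> emit 'j', reset
Bit 2: prefix='1' -> emit 'e', reset
Bit 3: prefix='0' (no match yet)
Bit 4: prefix='01' -> emit 'j', reset
Bit 5: prefix='1' -> emit 'e', reset
Bit 6: prefix='0' (no match yet)
Bit 7: prefix='01' -> emit 'j', reset
Bit 8: prefix='0' (no match yet)
Bit 9: prefix='00' -> emit 'k', reset
Bit 10: prefix='1' -> emit 'e', reset
Bit 11: prefix='0' (no match yet)
Bit 12: prefix='01' -> emit 'j', reset
Bit 13: prefix='0' (no match yet)
Bit 14: prefix='01' -> emit 'j', reset
Bit 15: prefix='1' -> emit 'e', reset

Answer: jejejkejje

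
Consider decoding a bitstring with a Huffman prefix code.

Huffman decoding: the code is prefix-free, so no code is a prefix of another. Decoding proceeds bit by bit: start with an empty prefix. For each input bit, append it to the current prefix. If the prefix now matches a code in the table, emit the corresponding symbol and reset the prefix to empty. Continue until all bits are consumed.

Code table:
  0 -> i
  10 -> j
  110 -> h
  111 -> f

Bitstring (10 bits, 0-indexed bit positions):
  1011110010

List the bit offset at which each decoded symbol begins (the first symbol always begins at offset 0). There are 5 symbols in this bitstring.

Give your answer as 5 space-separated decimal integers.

Answer: 0 2 5 7 8

Derivation:
Bit 0: prefix='1' (no match yet)
Bit 1: prefix='10' -> emit 'j', reset
Bit 2: prefix='1' (no match yet)
Bit 3: prefix='11' (no match yet)
Bit 4: prefix='111' -> emit 'f', reset
Bit 5: prefix='1' (no match yet)
Bit 6: prefix='10' -> emit 'j', reset
Bit 7: prefix='0' -> emit 'i', reset
Bit 8: prefix='1' (no match yet)
Bit 9: prefix='10' -> emit 'j', reset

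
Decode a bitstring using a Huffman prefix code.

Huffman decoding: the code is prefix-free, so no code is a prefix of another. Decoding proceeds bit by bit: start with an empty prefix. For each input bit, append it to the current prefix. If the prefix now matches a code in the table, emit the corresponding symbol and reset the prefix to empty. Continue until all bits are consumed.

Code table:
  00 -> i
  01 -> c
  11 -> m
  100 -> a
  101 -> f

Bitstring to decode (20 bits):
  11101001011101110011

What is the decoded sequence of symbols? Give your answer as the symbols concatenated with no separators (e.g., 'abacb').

Answer: mfifmcmim

Derivation:
Bit 0: prefix='1' (no match yet)
Bit 1: prefix='11' -> emit 'm', reset
Bit 2: prefix='1' (no match yet)
Bit 3: prefix='10' (no match yet)
Bit 4: prefix='101' -> emit 'f', reset
Bit 5: prefix='0' (no match yet)
Bit 6: prefix='00' -> emit 'i', reset
Bit 7: prefix='1' (no match yet)
Bit 8: prefix='10' (no match yet)
Bit 9: prefix='101' -> emit 'f', reset
Bit 10: prefix='1' (no match yet)
Bit 11: prefix='11' -> emit 'm', reset
Bit 12: prefix='0' (no match yet)
Bit 13: prefix='01' -> emit 'c', reset
Bit 14: prefix='1' (no match yet)
Bit 15: prefix='11' -> emit 'm', reset
Bit 16: prefix='0' (no match yet)
Bit 17: prefix='00' -> emit 'i', reset
Bit 18: prefix='1' (no match yet)
Bit 19: prefix='11' -> emit 'm', reset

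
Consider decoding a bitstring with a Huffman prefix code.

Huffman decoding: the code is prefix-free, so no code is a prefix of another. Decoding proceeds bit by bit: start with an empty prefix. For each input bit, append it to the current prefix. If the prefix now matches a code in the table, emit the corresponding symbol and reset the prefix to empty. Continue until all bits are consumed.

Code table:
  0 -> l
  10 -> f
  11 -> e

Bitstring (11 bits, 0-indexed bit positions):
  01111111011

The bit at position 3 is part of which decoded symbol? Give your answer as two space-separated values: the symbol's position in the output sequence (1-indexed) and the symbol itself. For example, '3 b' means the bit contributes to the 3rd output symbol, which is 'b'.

Bit 0: prefix='0' -> emit 'l', reset
Bit 1: prefix='1' (no match yet)
Bit 2: prefix='11' -> emit 'e', reset
Bit 3: prefix='1' (no match yet)
Bit 4: prefix='11' -> emit 'e', reset
Bit 5: prefix='1' (no match yet)
Bit 6: prefix='11' -> emit 'e', reset
Bit 7: prefix='1' (no match yet)

Answer: 3 e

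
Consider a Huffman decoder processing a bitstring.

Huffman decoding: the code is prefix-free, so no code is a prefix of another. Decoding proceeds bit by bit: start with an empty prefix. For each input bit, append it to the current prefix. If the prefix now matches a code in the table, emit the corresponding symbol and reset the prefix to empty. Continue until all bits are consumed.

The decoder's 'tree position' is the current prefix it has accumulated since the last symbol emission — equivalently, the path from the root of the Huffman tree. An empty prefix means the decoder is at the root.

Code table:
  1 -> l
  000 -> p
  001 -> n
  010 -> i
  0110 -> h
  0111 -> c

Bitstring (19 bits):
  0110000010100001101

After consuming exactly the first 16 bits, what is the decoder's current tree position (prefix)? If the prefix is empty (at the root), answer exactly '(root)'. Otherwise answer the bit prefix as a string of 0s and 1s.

Answer: 01

Derivation:
Bit 0: prefix='0' (no match yet)
Bit 1: prefix='01' (no match yet)
Bit 2: prefix='011' (no match yet)
Bit 3: prefix='0110' -> emit 'h', reset
Bit 4: prefix='0' (no match yet)
Bit 5: prefix='00' (no match yet)
Bit 6: prefix='000' -> emit 'p', reset
Bit 7: prefix='0' (no match yet)
Bit 8: prefix='01' (no match yet)
Bit 9: prefix='010' -> emit 'i', reset
Bit 10: prefix='1' -> emit 'l', reset
Bit 11: prefix='0' (no match yet)
Bit 12: prefix='00' (no match yet)
Bit 13: prefix='000' -> emit 'p', reset
Bit 14: prefix='0' (no match yet)
Bit 15: prefix='01' (no match yet)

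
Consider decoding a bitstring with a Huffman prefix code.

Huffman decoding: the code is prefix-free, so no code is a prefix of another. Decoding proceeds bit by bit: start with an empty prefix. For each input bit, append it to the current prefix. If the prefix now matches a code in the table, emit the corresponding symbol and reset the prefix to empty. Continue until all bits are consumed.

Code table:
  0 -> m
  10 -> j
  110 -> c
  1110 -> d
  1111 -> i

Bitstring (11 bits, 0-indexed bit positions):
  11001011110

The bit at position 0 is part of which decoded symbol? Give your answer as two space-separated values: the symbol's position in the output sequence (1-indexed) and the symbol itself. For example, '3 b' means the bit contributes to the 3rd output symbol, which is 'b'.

Bit 0: prefix='1' (no match yet)
Bit 1: prefix='11' (no match yet)
Bit 2: prefix='110' -> emit 'c', reset
Bit 3: prefix='0' -> emit 'm', reset
Bit 4: prefix='1' (no match yet)

Answer: 1 c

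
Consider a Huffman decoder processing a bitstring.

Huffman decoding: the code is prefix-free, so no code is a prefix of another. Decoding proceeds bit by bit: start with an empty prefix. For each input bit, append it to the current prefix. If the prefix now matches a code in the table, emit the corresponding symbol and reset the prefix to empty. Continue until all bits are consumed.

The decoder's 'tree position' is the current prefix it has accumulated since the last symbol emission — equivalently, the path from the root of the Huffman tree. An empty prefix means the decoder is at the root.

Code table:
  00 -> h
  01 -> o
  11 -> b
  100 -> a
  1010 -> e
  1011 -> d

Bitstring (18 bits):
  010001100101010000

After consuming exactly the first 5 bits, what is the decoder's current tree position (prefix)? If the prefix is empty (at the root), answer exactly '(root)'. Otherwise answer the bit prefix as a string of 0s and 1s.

Bit 0: prefix='0' (no match yet)
Bit 1: prefix='01' -> emit 'o', reset
Bit 2: prefix='0' (no match yet)
Bit 3: prefix='00' -> emit 'h', reset
Bit 4: prefix='0' (no match yet)

Answer: 0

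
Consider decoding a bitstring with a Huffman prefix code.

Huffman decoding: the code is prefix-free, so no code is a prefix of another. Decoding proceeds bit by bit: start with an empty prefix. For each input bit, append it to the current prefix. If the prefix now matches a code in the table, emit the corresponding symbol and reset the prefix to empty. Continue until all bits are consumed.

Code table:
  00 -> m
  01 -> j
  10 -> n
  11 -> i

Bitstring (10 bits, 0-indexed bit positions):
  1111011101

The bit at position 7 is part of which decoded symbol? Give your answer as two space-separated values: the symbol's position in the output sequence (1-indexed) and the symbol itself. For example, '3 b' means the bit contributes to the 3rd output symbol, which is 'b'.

Bit 0: prefix='1' (no match yet)
Bit 1: prefix='11' -> emit 'i', reset
Bit 2: prefix='1' (no match yet)
Bit 3: prefix='11' -> emit 'i', reset
Bit 4: prefix='0' (no match yet)
Bit 5: prefix='01' -> emit 'j', reset
Bit 6: prefix='1' (no match yet)
Bit 7: prefix='11' -> emit 'i', reset
Bit 8: prefix='0' (no match yet)
Bit 9: prefix='01' -> emit 'j', reset

Answer: 4 i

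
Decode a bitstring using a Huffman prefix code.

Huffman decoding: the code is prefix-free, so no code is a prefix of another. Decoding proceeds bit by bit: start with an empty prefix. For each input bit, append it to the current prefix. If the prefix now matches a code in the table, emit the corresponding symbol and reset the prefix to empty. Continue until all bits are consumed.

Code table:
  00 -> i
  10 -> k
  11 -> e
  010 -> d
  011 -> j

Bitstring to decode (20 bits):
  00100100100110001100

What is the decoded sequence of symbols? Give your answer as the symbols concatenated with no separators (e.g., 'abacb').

Bit 0: prefix='0' (no match yet)
Bit 1: prefix='00' -> emit 'i', reset
Bit 2: prefix='1' (no match yet)
Bit 3: prefix='10' -> emit 'k', reset
Bit 4: prefix='0' (no match yet)
Bit 5: prefix='01' (no match yet)
Bit 6: prefix='010' -> emit 'd', reset
Bit 7: prefix='0' (no match yet)
Bit 8: prefix='01' (no match yet)
Bit 9: prefix='010' -> emit 'd', reset
Bit 10: prefix='0' (no match yet)
Bit 11: prefix='01' (no match yet)
Bit 12: prefix='011' -> emit 'j', reset
Bit 13: prefix='0' (no match yet)
Bit 14: prefix='00' -> emit 'i', reset
Bit 15: prefix='0' (no match yet)
Bit 16: prefix='01' (no match yet)
Bit 17: prefix='011' -> emit 'j', reset
Bit 18: prefix='0' (no match yet)
Bit 19: prefix='00' -> emit 'i', reset

Answer: ikddjiji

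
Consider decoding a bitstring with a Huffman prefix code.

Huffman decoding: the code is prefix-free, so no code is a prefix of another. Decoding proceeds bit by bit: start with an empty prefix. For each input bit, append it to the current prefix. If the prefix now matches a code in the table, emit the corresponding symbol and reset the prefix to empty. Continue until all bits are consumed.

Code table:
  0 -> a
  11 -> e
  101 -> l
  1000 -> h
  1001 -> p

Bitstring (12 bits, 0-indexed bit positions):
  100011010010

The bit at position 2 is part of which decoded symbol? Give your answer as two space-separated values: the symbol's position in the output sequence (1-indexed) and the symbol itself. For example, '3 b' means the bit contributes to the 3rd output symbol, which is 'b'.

Bit 0: prefix='1' (no match yet)
Bit 1: prefix='10' (no match yet)
Bit 2: prefix='100' (no match yet)
Bit 3: prefix='1000' -> emit 'h', reset
Bit 4: prefix='1' (no match yet)
Bit 5: prefix='11' -> emit 'e', reset
Bit 6: prefix='0' -> emit 'a', reset

Answer: 1 h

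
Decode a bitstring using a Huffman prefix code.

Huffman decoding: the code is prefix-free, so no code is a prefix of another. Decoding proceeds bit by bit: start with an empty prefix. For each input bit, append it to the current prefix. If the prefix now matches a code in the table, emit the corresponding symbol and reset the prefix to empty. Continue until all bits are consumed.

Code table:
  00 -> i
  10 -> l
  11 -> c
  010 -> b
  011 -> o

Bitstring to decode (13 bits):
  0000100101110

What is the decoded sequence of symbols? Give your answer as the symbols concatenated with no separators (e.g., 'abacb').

Bit 0: prefix='0' (no match yet)
Bit 1: prefix='00' -> emit 'i', reset
Bit 2: prefix='0' (no match yet)
Bit 3: prefix='00' -> emit 'i', reset
Bit 4: prefix='1' (no match yet)
Bit 5: prefix='10' -> emit 'l', reset
Bit 6: prefix='0' (no match yet)
Bit 7: prefix='01' (no match yet)
Bit 8: prefix='010' -> emit 'b', reset
Bit 9: prefix='1' (no match yet)
Bit 10: prefix='11' -> emit 'c', reset
Bit 11: prefix='1' (no match yet)
Bit 12: prefix='10' -> emit 'l', reset

Answer: iilbcl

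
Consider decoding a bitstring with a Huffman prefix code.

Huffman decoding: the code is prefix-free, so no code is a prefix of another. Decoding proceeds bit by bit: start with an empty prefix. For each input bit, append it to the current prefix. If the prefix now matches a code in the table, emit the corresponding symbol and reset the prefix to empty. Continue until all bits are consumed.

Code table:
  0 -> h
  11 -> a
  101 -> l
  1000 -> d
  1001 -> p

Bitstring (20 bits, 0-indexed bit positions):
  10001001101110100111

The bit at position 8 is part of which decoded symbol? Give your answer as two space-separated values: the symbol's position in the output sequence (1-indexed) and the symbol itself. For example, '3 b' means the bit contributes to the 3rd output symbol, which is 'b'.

Bit 0: prefix='1' (no match yet)
Bit 1: prefix='10' (no match yet)
Bit 2: prefix='100' (no match yet)
Bit 3: prefix='1000' -> emit 'd', reset
Bit 4: prefix='1' (no match yet)
Bit 5: prefix='10' (no match yet)
Bit 6: prefix='100' (no match yet)
Bit 7: prefix='1001' -> emit 'p', reset
Bit 8: prefix='1' (no match yet)
Bit 9: prefix='10' (no match yet)
Bit 10: prefix='101' -> emit 'l', reset
Bit 11: prefix='1' (no match yet)
Bit 12: prefix='11' -> emit 'a', reset

Answer: 3 l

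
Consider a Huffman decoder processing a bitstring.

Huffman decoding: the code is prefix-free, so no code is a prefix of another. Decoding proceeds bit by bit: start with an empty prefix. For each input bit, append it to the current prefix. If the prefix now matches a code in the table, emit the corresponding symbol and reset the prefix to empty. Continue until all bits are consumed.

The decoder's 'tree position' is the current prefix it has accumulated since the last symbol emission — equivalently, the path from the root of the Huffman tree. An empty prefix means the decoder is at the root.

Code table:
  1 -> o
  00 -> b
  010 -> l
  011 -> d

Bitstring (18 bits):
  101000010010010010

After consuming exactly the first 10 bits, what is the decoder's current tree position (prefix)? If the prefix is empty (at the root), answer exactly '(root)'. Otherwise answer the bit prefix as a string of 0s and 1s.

Answer: 0

Derivation:
Bit 0: prefix='1' -> emit 'o', reset
Bit 1: prefix='0' (no match yet)
Bit 2: prefix='01' (no match yet)
Bit 3: prefix='010' -> emit 'l', reset
Bit 4: prefix='0' (no match yet)
Bit 5: prefix='00' -> emit 'b', reset
Bit 6: prefix='0' (no match yet)
Bit 7: prefix='01' (no match yet)
Bit 8: prefix='010' -> emit 'l', reset
Bit 9: prefix='0' (no match yet)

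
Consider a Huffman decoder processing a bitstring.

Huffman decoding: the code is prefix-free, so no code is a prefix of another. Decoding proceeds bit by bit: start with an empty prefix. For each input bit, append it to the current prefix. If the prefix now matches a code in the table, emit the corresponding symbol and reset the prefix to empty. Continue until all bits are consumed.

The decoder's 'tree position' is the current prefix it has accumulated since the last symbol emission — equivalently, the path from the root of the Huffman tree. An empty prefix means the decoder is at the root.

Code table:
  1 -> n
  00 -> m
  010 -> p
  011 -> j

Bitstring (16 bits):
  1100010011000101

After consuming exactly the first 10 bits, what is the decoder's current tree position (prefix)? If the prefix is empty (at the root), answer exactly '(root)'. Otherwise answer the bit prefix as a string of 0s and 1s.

Answer: (root)

Derivation:
Bit 0: prefix='1' -> emit 'n', reset
Bit 1: prefix='1' -> emit 'n', reset
Bit 2: prefix='0' (no match yet)
Bit 3: prefix='00' -> emit 'm', reset
Bit 4: prefix='0' (no match yet)
Bit 5: prefix='01' (no match yet)
Bit 6: prefix='010' -> emit 'p', reset
Bit 7: prefix='0' (no match yet)
Bit 8: prefix='01' (no match yet)
Bit 9: prefix='011' -> emit 'j', reset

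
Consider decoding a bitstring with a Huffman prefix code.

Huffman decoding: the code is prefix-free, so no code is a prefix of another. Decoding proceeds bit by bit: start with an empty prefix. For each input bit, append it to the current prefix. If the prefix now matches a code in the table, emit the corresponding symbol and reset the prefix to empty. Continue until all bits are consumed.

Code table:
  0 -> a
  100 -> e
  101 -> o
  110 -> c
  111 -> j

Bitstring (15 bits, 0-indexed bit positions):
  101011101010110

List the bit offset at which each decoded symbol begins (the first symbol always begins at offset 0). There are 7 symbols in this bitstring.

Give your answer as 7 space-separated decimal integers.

Answer: 0 3 4 7 8 11 12

Derivation:
Bit 0: prefix='1' (no match yet)
Bit 1: prefix='10' (no match yet)
Bit 2: prefix='101' -> emit 'o', reset
Bit 3: prefix='0' -> emit 'a', reset
Bit 4: prefix='1' (no match yet)
Bit 5: prefix='11' (no match yet)
Bit 6: prefix='111' -> emit 'j', reset
Bit 7: prefix='0' -> emit 'a', reset
Bit 8: prefix='1' (no match yet)
Bit 9: prefix='10' (no match yet)
Bit 10: prefix='101' -> emit 'o', reset
Bit 11: prefix='0' -> emit 'a', reset
Bit 12: prefix='1' (no match yet)
Bit 13: prefix='11' (no match yet)
Bit 14: prefix='110' -> emit 'c', reset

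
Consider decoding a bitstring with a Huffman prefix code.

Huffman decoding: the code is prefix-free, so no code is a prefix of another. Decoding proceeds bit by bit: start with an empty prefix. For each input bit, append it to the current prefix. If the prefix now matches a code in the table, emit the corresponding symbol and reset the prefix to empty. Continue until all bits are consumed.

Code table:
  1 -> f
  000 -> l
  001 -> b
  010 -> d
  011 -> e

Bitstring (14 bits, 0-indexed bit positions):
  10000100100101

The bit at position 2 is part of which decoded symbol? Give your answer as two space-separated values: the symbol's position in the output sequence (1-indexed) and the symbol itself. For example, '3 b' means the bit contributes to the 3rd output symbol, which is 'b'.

Answer: 2 l

Derivation:
Bit 0: prefix='1' -> emit 'f', reset
Bit 1: prefix='0' (no match yet)
Bit 2: prefix='00' (no match yet)
Bit 3: prefix='000' -> emit 'l', reset
Bit 4: prefix='0' (no match yet)
Bit 5: prefix='01' (no match yet)
Bit 6: prefix='010' -> emit 'd', reset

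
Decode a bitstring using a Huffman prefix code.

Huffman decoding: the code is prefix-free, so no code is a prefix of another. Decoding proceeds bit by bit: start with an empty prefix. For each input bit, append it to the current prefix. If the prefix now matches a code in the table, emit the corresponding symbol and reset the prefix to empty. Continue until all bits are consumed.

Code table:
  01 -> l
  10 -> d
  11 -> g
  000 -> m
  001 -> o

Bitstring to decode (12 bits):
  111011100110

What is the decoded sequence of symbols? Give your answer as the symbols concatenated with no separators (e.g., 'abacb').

Answer: gdgdld

Derivation:
Bit 0: prefix='1' (no match yet)
Bit 1: prefix='11' -> emit 'g', reset
Bit 2: prefix='1' (no match yet)
Bit 3: prefix='10' -> emit 'd', reset
Bit 4: prefix='1' (no match yet)
Bit 5: prefix='11' -> emit 'g', reset
Bit 6: prefix='1' (no match yet)
Bit 7: prefix='10' -> emit 'd', reset
Bit 8: prefix='0' (no match yet)
Bit 9: prefix='01' -> emit 'l', reset
Bit 10: prefix='1' (no match yet)
Bit 11: prefix='10' -> emit 'd', reset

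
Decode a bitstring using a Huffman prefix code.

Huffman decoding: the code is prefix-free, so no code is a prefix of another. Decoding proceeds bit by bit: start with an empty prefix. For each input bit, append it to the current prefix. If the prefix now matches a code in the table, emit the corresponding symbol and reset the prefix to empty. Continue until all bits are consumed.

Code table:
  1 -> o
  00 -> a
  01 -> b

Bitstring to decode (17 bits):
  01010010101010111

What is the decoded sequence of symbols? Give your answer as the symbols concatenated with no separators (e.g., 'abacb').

Answer: bbaobbbboo

Derivation:
Bit 0: prefix='0' (no match yet)
Bit 1: prefix='01' -> emit 'b', reset
Bit 2: prefix='0' (no match yet)
Bit 3: prefix='01' -> emit 'b', reset
Bit 4: prefix='0' (no match yet)
Bit 5: prefix='00' -> emit 'a', reset
Bit 6: prefix='1' -> emit 'o', reset
Bit 7: prefix='0' (no match yet)
Bit 8: prefix='01' -> emit 'b', reset
Bit 9: prefix='0' (no match yet)
Bit 10: prefix='01' -> emit 'b', reset
Bit 11: prefix='0' (no match yet)
Bit 12: prefix='01' -> emit 'b', reset
Bit 13: prefix='0' (no match yet)
Bit 14: prefix='01' -> emit 'b', reset
Bit 15: prefix='1' -> emit 'o', reset
Bit 16: prefix='1' -> emit 'o', reset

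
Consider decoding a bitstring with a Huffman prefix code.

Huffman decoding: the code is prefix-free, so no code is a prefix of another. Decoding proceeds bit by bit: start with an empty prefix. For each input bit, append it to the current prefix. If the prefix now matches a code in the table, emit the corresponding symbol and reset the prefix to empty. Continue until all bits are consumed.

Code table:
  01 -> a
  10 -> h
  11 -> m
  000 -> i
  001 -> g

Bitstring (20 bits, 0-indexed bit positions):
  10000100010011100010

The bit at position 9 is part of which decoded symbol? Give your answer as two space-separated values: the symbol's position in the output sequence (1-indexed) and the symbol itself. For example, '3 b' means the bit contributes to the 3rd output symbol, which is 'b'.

Answer: 4 g

Derivation:
Bit 0: prefix='1' (no match yet)
Bit 1: prefix='10' -> emit 'h', reset
Bit 2: prefix='0' (no match yet)
Bit 3: prefix='00' (no match yet)
Bit 4: prefix='000' -> emit 'i', reset
Bit 5: prefix='1' (no match yet)
Bit 6: prefix='10' -> emit 'h', reset
Bit 7: prefix='0' (no match yet)
Bit 8: prefix='00' (no match yet)
Bit 9: prefix='001' -> emit 'g', reset
Bit 10: prefix='0' (no match yet)
Bit 11: prefix='00' (no match yet)
Bit 12: prefix='001' -> emit 'g', reset
Bit 13: prefix='1' (no match yet)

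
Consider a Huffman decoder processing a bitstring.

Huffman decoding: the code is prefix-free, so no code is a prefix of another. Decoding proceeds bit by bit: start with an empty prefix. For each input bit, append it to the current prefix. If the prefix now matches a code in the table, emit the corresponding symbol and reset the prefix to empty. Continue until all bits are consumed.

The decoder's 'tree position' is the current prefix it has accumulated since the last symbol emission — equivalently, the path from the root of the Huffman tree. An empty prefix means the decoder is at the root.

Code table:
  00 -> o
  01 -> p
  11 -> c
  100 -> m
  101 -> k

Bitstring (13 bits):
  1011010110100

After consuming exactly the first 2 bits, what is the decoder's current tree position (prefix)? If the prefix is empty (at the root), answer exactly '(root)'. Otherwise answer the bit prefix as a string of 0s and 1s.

Answer: 10

Derivation:
Bit 0: prefix='1' (no match yet)
Bit 1: prefix='10' (no match yet)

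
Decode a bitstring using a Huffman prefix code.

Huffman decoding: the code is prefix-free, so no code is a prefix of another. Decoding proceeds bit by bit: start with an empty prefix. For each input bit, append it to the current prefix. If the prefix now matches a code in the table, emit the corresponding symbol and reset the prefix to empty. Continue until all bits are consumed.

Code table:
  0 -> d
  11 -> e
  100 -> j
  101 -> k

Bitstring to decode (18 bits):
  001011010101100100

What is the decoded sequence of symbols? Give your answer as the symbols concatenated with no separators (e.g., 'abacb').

Bit 0: prefix='0' -> emit 'd', reset
Bit 1: prefix='0' -> emit 'd', reset
Bit 2: prefix='1' (no match yet)
Bit 3: prefix='10' (no match yet)
Bit 4: prefix='101' -> emit 'k', reset
Bit 5: prefix='1' (no match yet)
Bit 6: prefix='10' (no match yet)
Bit 7: prefix='101' -> emit 'k', reset
Bit 8: prefix='0' -> emit 'd', reset
Bit 9: prefix='1' (no match yet)
Bit 10: prefix='10' (no match yet)
Bit 11: prefix='101' -> emit 'k', reset
Bit 12: prefix='1' (no match yet)
Bit 13: prefix='10' (no match yet)
Bit 14: prefix='100' -> emit 'j', reset
Bit 15: prefix='1' (no match yet)
Bit 16: prefix='10' (no match yet)
Bit 17: prefix='100' -> emit 'j', reset

Answer: ddkkdkjj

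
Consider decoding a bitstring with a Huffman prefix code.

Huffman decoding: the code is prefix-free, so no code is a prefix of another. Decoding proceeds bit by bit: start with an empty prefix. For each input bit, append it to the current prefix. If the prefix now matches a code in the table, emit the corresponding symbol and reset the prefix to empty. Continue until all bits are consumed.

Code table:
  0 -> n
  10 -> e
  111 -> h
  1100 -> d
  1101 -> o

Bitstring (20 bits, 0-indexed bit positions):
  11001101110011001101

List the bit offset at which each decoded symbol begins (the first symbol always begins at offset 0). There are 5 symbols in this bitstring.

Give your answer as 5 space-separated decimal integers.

Answer: 0 4 8 12 16

Derivation:
Bit 0: prefix='1' (no match yet)
Bit 1: prefix='11' (no match yet)
Bit 2: prefix='110' (no match yet)
Bit 3: prefix='1100' -> emit 'd', reset
Bit 4: prefix='1' (no match yet)
Bit 5: prefix='11' (no match yet)
Bit 6: prefix='110' (no match yet)
Bit 7: prefix='1101' -> emit 'o', reset
Bit 8: prefix='1' (no match yet)
Bit 9: prefix='11' (no match yet)
Bit 10: prefix='110' (no match yet)
Bit 11: prefix='1100' -> emit 'd', reset
Bit 12: prefix='1' (no match yet)
Bit 13: prefix='11' (no match yet)
Bit 14: prefix='110' (no match yet)
Bit 15: prefix='1100' -> emit 'd', reset
Bit 16: prefix='1' (no match yet)
Bit 17: prefix='11' (no match yet)
Bit 18: prefix='110' (no match yet)
Bit 19: prefix='1101' -> emit 'o', reset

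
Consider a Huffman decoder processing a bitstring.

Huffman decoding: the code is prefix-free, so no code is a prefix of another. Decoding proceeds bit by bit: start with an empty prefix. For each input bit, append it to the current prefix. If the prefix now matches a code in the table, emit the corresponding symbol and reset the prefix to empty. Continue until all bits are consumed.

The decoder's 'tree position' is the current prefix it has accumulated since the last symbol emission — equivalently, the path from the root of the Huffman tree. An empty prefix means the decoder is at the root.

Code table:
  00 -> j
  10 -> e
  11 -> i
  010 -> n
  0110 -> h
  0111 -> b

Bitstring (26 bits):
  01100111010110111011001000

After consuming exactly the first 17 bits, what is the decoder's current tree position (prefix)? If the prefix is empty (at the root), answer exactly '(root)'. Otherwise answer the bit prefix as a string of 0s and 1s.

Answer: (root)

Derivation:
Bit 0: prefix='0' (no match yet)
Bit 1: prefix='01' (no match yet)
Bit 2: prefix='011' (no match yet)
Bit 3: prefix='0110' -> emit 'h', reset
Bit 4: prefix='0' (no match yet)
Bit 5: prefix='01' (no match yet)
Bit 6: prefix='011' (no match yet)
Bit 7: prefix='0111' -> emit 'b', reset
Bit 8: prefix='0' (no match yet)
Bit 9: prefix='01' (no match yet)
Bit 10: prefix='010' -> emit 'n', reset
Bit 11: prefix='1' (no match yet)
Bit 12: prefix='11' -> emit 'i', reset
Bit 13: prefix='0' (no match yet)
Bit 14: prefix='01' (no match yet)
Bit 15: prefix='011' (no match yet)
Bit 16: prefix='0111' -> emit 'b', reset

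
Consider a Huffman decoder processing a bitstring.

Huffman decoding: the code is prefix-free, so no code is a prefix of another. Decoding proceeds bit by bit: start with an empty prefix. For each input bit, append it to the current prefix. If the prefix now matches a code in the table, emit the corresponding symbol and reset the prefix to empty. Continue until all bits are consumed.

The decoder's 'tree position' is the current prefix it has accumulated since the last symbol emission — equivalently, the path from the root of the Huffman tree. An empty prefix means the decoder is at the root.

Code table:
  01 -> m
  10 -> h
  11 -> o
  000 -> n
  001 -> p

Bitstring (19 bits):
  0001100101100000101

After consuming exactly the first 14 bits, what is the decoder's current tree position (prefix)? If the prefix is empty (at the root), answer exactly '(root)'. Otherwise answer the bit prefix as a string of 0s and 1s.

Bit 0: prefix='0' (no match yet)
Bit 1: prefix='00' (no match yet)
Bit 2: prefix='000' -> emit 'n', reset
Bit 3: prefix='1' (no match yet)
Bit 4: prefix='11' -> emit 'o', reset
Bit 5: prefix='0' (no match yet)
Bit 6: prefix='00' (no match yet)
Bit 7: prefix='001' -> emit 'p', reset
Bit 8: prefix='0' (no match yet)
Bit 9: prefix='01' -> emit 'm', reset
Bit 10: prefix='1' (no match yet)
Bit 11: prefix='10' -> emit 'h', reset
Bit 12: prefix='0' (no match yet)
Bit 13: prefix='00' (no match yet)

Answer: 00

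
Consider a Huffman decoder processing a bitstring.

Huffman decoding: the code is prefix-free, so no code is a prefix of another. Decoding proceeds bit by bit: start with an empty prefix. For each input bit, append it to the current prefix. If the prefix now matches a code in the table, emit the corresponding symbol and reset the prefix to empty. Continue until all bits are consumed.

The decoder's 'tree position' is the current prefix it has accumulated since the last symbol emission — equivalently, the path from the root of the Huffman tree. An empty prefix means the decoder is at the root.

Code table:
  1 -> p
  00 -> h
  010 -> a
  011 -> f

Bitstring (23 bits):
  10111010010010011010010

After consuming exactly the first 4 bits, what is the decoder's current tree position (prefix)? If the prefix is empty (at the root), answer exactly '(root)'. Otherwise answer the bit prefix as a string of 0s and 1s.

Answer: (root)

Derivation:
Bit 0: prefix='1' -> emit 'p', reset
Bit 1: prefix='0' (no match yet)
Bit 2: prefix='01' (no match yet)
Bit 3: prefix='011' -> emit 'f', reset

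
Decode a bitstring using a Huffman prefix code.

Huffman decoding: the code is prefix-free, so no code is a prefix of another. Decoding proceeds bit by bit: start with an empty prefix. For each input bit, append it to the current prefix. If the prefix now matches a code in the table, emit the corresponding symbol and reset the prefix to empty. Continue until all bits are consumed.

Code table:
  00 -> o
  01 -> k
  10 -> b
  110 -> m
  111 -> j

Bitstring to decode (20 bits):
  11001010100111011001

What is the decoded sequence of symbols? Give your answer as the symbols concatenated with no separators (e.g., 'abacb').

Bit 0: prefix='1' (no match yet)
Bit 1: prefix='11' (no match yet)
Bit 2: prefix='110' -> emit 'm', reset
Bit 3: prefix='0' (no match yet)
Bit 4: prefix='01' -> emit 'k', reset
Bit 5: prefix='0' (no match yet)
Bit 6: prefix='01' -> emit 'k', reset
Bit 7: prefix='0' (no match yet)
Bit 8: prefix='01' -> emit 'k', reset
Bit 9: prefix='0' (no match yet)
Bit 10: prefix='00' -> emit 'o', reset
Bit 11: prefix='1' (no match yet)
Bit 12: prefix='11' (no match yet)
Bit 13: prefix='111' -> emit 'j', reset
Bit 14: prefix='0' (no match yet)
Bit 15: prefix='01' -> emit 'k', reset
Bit 16: prefix='1' (no match yet)
Bit 17: prefix='10' -> emit 'b', reset
Bit 18: prefix='0' (no match yet)
Bit 19: prefix='01' -> emit 'k', reset

Answer: mkkkojkbk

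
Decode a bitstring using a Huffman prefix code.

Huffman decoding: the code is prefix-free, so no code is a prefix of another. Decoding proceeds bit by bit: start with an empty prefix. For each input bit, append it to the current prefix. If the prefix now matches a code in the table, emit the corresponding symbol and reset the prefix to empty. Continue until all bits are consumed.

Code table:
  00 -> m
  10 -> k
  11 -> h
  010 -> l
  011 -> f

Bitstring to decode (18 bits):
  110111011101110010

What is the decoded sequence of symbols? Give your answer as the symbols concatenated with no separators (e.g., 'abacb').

Answer: hfkhkhkl

Derivation:
Bit 0: prefix='1' (no match yet)
Bit 1: prefix='11' -> emit 'h', reset
Bit 2: prefix='0' (no match yet)
Bit 3: prefix='01' (no match yet)
Bit 4: prefix='011' -> emit 'f', reset
Bit 5: prefix='1' (no match yet)
Bit 6: prefix='10' -> emit 'k', reset
Bit 7: prefix='1' (no match yet)
Bit 8: prefix='11' -> emit 'h', reset
Bit 9: prefix='1' (no match yet)
Bit 10: prefix='10' -> emit 'k', reset
Bit 11: prefix='1' (no match yet)
Bit 12: prefix='11' -> emit 'h', reset
Bit 13: prefix='1' (no match yet)
Bit 14: prefix='10' -> emit 'k', reset
Bit 15: prefix='0' (no match yet)
Bit 16: prefix='01' (no match yet)
Bit 17: prefix='010' -> emit 'l', reset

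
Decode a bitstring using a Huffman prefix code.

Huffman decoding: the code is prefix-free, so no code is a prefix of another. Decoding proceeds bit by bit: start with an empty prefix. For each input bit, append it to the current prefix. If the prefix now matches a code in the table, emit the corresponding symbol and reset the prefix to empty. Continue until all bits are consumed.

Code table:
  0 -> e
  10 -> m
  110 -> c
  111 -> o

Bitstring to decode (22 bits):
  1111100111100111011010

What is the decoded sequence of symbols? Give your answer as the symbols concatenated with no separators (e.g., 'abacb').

Answer: oceomeoecm

Derivation:
Bit 0: prefix='1' (no match yet)
Bit 1: prefix='11' (no match yet)
Bit 2: prefix='111' -> emit 'o', reset
Bit 3: prefix='1' (no match yet)
Bit 4: prefix='11' (no match yet)
Bit 5: prefix='110' -> emit 'c', reset
Bit 6: prefix='0' -> emit 'e', reset
Bit 7: prefix='1' (no match yet)
Bit 8: prefix='11' (no match yet)
Bit 9: prefix='111' -> emit 'o', reset
Bit 10: prefix='1' (no match yet)
Bit 11: prefix='10' -> emit 'm', reset
Bit 12: prefix='0' -> emit 'e', reset
Bit 13: prefix='1' (no match yet)
Bit 14: prefix='11' (no match yet)
Bit 15: prefix='111' -> emit 'o', reset
Bit 16: prefix='0' -> emit 'e', reset
Bit 17: prefix='1' (no match yet)
Bit 18: prefix='11' (no match yet)
Bit 19: prefix='110' -> emit 'c', reset
Bit 20: prefix='1' (no match yet)
Bit 21: prefix='10' -> emit 'm', reset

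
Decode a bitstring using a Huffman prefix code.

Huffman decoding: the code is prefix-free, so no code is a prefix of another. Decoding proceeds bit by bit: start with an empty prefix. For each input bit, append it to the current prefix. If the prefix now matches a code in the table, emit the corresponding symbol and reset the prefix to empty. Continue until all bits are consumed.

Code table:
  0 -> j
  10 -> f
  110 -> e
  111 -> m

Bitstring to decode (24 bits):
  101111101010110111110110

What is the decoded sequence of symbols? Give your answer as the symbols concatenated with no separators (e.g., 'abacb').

Answer: fmeffemee

Derivation:
Bit 0: prefix='1' (no match yet)
Bit 1: prefix='10' -> emit 'f', reset
Bit 2: prefix='1' (no match yet)
Bit 3: prefix='11' (no match yet)
Bit 4: prefix='111' -> emit 'm', reset
Bit 5: prefix='1' (no match yet)
Bit 6: prefix='11' (no match yet)
Bit 7: prefix='110' -> emit 'e', reset
Bit 8: prefix='1' (no match yet)
Bit 9: prefix='10' -> emit 'f', reset
Bit 10: prefix='1' (no match yet)
Bit 11: prefix='10' -> emit 'f', reset
Bit 12: prefix='1' (no match yet)
Bit 13: prefix='11' (no match yet)
Bit 14: prefix='110' -> emit 'e', reset
Bit 15: prefix='1' (no match yet)
Bit 16: prefix='11' (no match yet)
Bit 17: prefix='111' -> emit 'm', reset
Bit 18: prefix='1' (no match yet)
Bit 19: prefix='11' (no match yet)
Bit 20: prefix='110' -> emit 'e', reset
Bit 21: prefix='1' (no match yet)
Bit 22: prefix='11' (no match yet)
Bit 23: prefix='110' -> emit 'e', reset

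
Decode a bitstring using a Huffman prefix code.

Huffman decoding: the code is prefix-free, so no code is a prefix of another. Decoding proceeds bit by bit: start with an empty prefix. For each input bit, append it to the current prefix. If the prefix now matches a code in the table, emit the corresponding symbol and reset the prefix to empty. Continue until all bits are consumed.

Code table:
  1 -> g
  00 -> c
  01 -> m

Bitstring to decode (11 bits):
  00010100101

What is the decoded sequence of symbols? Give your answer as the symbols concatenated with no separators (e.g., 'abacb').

Bit 0: prefix='0' (no match yet)
Bit 1: prefix='00' -> emit 'c', reset
Bit 2: prefix='0' (no match yet)
Bit 3: prefix='01' -> emit 'm', reset
Bit 4: prefix='0' (no match yet)
Bit 5: prefix='01' -> emit 'm', reset
Bit 6: prefix='0' (no match yet)
Bit 7: prefix='00' -> emit 'c', reset
Bit 8: prefix='1' -> emit 'g', reset
Bit 9: prefix='0' (no match yet)
Bit 10: prefix='01' -> emit 'm', reset

Answer: cmmcgm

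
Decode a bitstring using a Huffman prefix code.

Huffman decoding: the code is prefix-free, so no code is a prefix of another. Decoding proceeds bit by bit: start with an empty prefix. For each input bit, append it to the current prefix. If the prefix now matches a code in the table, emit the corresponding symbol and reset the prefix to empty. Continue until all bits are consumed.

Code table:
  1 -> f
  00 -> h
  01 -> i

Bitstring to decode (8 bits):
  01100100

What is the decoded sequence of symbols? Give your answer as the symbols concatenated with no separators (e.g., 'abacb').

Bit 0: prefix='0' (no match yet)
Bit 1: prefix='01' -> emit 'i', reset
Bit 2: prefix='1' -> emit 'f', reset
Bit 3: prefix='0' (no match yet)
Bit 4: prefix='00' -> emit 'h', reset
Bit 5: prefix='1' -> emit 'f', reset
Bit 6: prefix='0' (no match yet)
Bit 7: prefix='00' -> emit 'h', reset

Answer: ifhfh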